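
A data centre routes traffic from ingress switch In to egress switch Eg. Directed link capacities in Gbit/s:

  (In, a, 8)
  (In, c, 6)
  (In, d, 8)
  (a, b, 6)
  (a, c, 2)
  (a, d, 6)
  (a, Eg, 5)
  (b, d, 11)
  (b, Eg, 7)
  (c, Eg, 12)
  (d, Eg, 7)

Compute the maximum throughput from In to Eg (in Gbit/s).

21

Augment In→a→Eg: bottleneck 5, flow now 5.
Augment In→c→Eg: bottleneck 6, flow now 11.
Augment In→d→Eg: bottleneck 7, flow now 18.
Augment In→a→b→Eg: bottleneck 3, flow now 21.
No augmenting path remains; maximum flow = 21.
In the residual graph, reachable from In: {In, d}.
Min-cut edges: In→a (8), In→c (6), d→Eg (7); capacity 8 + 6 + 7 = 21.
This cut is saturated, so no flow can exceed 21.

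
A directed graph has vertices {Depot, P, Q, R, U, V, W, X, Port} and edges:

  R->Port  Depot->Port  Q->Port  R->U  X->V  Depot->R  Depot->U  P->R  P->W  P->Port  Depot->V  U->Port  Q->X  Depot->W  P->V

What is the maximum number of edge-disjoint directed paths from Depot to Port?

Assign every edge capacity 1; by Menger, the answer equals the max flow.
Path Depot→Port (+1); total 1.
Path Depot→R→Port (+1); total 2.
Path Depot→U→Port (+1); total 3.
No residual Depot→Port path; max flow = 3.
Certifying cut of size 3: {Depot→Port, Depot→R, Depot→U}.

3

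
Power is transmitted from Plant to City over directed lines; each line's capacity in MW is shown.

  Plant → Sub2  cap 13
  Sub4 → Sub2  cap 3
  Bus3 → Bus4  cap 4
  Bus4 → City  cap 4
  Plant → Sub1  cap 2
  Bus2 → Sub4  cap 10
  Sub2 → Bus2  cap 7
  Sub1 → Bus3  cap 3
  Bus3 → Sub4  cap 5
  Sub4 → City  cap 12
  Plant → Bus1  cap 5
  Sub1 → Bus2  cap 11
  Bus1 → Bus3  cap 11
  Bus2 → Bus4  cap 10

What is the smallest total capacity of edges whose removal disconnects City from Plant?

Augment Plant→Sub1→Bus2→Bus4→City: bottleneck 2, flow now 2.
Augment Plant→Sub2→Bus2→Bus4→City: bottleneck 2, flow now 4.
Augment Plant→Sub2→Bus2→Sub4→City: bottleneck 5, flow now 9.
Augment Plant→Bus1→Bus3→Sub4→City: bottleneck 5, flow now 14.
No augmenting path remains; maximum flow = 14.
By max-flow min-cut, the minimum cut capacity equals the max flow.
In the residual graph, reachable from Plant: {Plant, Sub2}.
Min-cut edges: Plant→Sub1 (2), Plant→Bus1 (5), Sub2→Bus2 (7); capacity 2 + 5 + 7 = 14.

14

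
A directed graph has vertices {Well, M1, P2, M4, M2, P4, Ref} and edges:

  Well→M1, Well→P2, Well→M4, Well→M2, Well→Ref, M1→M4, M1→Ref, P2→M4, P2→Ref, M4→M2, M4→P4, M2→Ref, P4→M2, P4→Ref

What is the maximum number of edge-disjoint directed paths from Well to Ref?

5

Assign every edge capacity 1; by Menger, the answer equals the max flow.
Path Well→Ref (+1); total 1.
Path Well→M1→Ref (+1); total 2.
Path Well→P2→Ref (+1); total 3.
Path Well→M2→Ref (+1); total 4.
Path Well→M4→P4→Ref (+1); total 5.
No residual Well→Ref path; max flow = 5.
Certifying cut of size 5: {Well→M1, Well→M2, Well→M4, Well→P2, Well→Ref}.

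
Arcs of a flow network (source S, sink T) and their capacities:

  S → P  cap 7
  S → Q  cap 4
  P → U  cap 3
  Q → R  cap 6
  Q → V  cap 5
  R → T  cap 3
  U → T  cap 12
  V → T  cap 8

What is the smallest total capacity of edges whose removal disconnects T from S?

Augment S→P→U→T: bottleneck 3, flow now 3.
Augment S→Q→R→T: bottleneck 3, flow now 6.
Augment S→Q→V→T: bottleneck 1, flow now 7.
No augmenting path remains; maximum flow = 7.
By max-flow min-cut, the minimum cut capacity equals the max flow.
In the residual graph, reachable from S: {S, P}.
Min-cut edges: S→Q (4), P→U (3); capacity 4 + 3 = 7.

7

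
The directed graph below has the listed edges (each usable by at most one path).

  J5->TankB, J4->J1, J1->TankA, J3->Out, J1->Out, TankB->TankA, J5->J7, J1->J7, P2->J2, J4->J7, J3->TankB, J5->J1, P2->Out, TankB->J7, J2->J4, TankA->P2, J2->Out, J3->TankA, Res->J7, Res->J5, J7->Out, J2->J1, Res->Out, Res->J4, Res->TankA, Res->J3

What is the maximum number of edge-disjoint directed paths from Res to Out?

5

Assign every edge capacity 1; by Menger, the answer equals the max flow.
Path Res→Out (+1); total 1.
Path Res→J3→Out (+1); total 2.
Path Res→J7→Out (+1); total 3.
Path Res→J5→J1→Out (+1); total 4.
Path Res→TankA→P2→Out (+1); total 5.
No residual Res→Out path; max flow = 5.
Certifying cut of size 5: {J1→Out, J7→Out, Res→J3, Res→Out, TankA→P2}.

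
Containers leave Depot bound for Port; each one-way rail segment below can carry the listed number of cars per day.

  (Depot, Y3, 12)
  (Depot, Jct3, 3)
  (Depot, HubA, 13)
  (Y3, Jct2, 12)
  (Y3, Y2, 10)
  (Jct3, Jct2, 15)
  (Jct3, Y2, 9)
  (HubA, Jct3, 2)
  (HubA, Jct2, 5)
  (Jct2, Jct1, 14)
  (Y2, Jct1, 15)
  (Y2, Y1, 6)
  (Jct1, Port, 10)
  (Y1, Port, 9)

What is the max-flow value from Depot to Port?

16

Augment Depot→Y3→Jct2→Jct1→Port: bottleneck 10, flow now 10.
Augment Depot→Y3→Y2→Y1→Port: bottleneck 2, flow now 12.
Augment Depot→Jct3→Y2→Y1→Port: bottleneck 3, flow now 15.
Augment Depot→HubA→Jct3→Y2→Y1→Port: bottleneck 1, flow now 16.
No augmenting path remains; maximum flow = 16.
In the residual graph, reachable from Depot: {Depot, Y3, Jct3, HubA, Jct2, Y2, Jct1}.
Min-cut edges: Y2→Y1 (6), Jct1→Port (10); capacity 6 + 10 = 16.
This cut is saturated, so no flow can exceed 16.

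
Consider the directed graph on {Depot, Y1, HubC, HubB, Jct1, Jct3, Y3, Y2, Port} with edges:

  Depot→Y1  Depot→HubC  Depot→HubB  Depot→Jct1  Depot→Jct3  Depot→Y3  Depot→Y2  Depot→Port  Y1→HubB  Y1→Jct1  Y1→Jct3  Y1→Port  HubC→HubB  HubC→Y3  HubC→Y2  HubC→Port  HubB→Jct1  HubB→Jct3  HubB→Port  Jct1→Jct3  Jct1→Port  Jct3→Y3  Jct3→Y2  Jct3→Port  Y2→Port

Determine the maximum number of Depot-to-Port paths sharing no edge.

Assign every edge capacity 1; by Menger, the answer equals the max flow.
Path Depot→Port (+1); total 1.
Path Depot→Y1→Port (+1); total 2.
Path Depot→HubC→Port (+1); total 3.
Path Depot→HubB→Port (+1); total 4.
Path Depot→Jct1→Port (+1); total 5.
Path Depot→Jct3→Port (+1); total 6.
Path Depot→Y2→Port (+1); total 7.
No residual Depot→Port path; max flow = 7.
Certifying cut of size 7: {Depot→HubB, Depot→HubC, Depot→Jct1, Depot→Jct3, Depot→Port, Depot→Y1, Depot→Y2}.

7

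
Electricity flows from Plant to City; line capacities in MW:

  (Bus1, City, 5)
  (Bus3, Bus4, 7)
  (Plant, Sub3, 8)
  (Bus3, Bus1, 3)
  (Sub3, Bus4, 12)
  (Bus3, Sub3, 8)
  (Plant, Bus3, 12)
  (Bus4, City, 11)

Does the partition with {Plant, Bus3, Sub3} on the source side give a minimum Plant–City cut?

No — its capacity is 22, but the minimum cut has capacity 14.

Given cut capacity: 7 + 3 + 12 = 22.
Augment Plant→Bus3→Bus4→City: bottleneck 7, flow now 7.
Augment Plant→Bus3→Bus1→City: bottleneck 3, flow now 10.
Augment Plant→Sub3→Bus4→City: bottleneck 4, flow now 14.
No augmenting path remains; maximum flow = 14.
In the residual graph, reachable from Plant: {Plant, Bus3, Sub3, Bus4}.
Min-cut edges: Bus3→Bus1 (3), Bus4→City (11); capacity 3 + 11 = 14.
Cut capacity 22 exceeds the max flow 14, so it is not minimum.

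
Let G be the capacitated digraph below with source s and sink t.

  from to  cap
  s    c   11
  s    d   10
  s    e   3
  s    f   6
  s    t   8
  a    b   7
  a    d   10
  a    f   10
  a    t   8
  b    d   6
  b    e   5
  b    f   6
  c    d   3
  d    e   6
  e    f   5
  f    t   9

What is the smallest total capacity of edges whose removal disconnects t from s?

Augment s→t: bottleneck 8, flow now 8.
Augment s→f→t: bottleneck 6, flow now 14.
Augment s→e→f→t: bottleneck 3, flow now 17.
No augmenting path remains; maximum flow = 17.
By max-flow min-cut, the minimum cut capacity equals the max flow.
In the residual graph, reachable from s: {s, c, d, e, f}.
Min-cut edges: s→t (8), f→t (9); capacity 8 + 9 = 17.

17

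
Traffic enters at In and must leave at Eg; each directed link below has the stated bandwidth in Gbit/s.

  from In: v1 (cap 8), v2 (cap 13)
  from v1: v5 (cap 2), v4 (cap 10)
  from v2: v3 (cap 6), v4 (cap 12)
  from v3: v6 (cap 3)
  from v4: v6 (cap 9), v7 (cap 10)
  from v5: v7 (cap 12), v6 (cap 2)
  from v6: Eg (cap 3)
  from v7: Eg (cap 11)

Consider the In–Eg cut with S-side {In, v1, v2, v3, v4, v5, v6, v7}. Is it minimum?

Yes — it is a minimum cut (capacity 14).

Given cut capacity: 3 + 11 = 14.
Augment In→v1→v4→v6→Eg: bottleneck 3, flow now 3.
Augment In→v1→v4→v7→Eg: bottleneck 5, flow now 8.
Augment In→v2→v4→v7→Eg: bottleneck 5, flow now 13.
Augment In→v2→v4→v1→v5→v7→Eg: bottleneck 1, flow now 14. (uses reverse residual edge)
No augmenting path remains; maximum flow = 14.
Cut capacity 14 equals the max flow, so it is a minimum cut.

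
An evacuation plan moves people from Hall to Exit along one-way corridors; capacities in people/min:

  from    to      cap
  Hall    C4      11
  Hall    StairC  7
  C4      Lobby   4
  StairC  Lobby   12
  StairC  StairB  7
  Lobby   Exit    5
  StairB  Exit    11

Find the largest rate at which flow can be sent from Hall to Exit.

11

Augment Hall→C4→Lobby→Exit: bottleneck 4, flow now 4.
Augment Hall→StairC→Lobby→Exit: bottleneck 1, flow now 5.
Augment Hall→StairC→StairB→Exit: bottleneck 6, flow now 11.
No augmenting path remains; maximum flow = 11.
In the residual graph, reachable from Hall: {Hall, C4}.
Min-cut edges: Hall→StairC (7), C4→Lobby (4); capacity 7 + 4 = 11.
This cut is saturated, so no flow can exceed 11.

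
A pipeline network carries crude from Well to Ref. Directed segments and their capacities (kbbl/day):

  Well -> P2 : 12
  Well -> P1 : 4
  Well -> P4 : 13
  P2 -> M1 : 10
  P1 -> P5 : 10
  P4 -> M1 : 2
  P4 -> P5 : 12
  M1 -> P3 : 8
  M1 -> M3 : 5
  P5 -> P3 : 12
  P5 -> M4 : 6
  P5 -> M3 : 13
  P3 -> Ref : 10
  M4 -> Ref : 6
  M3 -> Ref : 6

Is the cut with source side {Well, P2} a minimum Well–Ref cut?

Given cut capacity: 4 + 13 + 10 = 27.
Augment Well→P2→M1→P3→Ref: bottleneck 8, flow now 8.
Augment Well→P2→M1→M3→Ref: bottleneck 2, flow now 10.
Augment Well→P1→P5→P3→Ref: bottleneck 2, flow now 12.
Augment Well→P1→P5→M4→Ref: bottleneck 2, flow now 14.
Augment Well→P4→M1→M3→Ref: bottleneck 2, flow now 16.
Augment Well→P4→P5→M4→Ref: bottleneck 4, flow now 20.
Augment Well→P4→P5→M3→Ref: bottleneck 2, flow now 22.
No augmenting path remains; maximum flow = 22.
In the residual graph, reachable from Well: {Well, P2, P1, P4, M1, P5, P3, M3}.
Min-cut edges: P5→M4 (6), P3→Ref (10), M3→Ref (6); capacity 6 + 10 + 6 = 22.
Cut capacity 27 exceeds the max flow 22, so it is not minimum.

No — its capacity is 27, but the minimum cut has capacity 22.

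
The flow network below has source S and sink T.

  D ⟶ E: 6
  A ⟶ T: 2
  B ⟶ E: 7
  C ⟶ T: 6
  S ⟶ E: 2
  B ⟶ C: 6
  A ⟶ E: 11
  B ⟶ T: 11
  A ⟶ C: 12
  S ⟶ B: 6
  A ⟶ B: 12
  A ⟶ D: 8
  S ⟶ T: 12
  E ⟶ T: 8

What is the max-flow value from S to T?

Augment S→T: bottleneck 12, flow now 12.
Augment S→B→T: bottleneck 6, flow now 18.
Augment S→E→T: bottleneck 2, flow now 20.
No augmenting path remains; maximum flow = 20.
In the residual graph, reachable from S: {S}.
Min-cut edges: S→B (6), S→E (2), S→T (12); capacity 6 + 2 + 12 = 20.
This cut is saturated, so no flow can exceed 20.

20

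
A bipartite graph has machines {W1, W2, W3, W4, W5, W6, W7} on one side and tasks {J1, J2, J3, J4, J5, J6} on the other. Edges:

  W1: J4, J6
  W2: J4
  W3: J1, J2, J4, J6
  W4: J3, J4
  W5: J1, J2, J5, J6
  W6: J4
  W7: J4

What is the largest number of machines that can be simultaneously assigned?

5

Unit-capacity flow: source→left, listed edges, right→sink; max matching = max flow.
Augmenting path W1→J4 (+1); matched 1.
Augmenting path W3→J1 (+1); matched 2.
Augmenting path W4→J3 (+1); matched 3.
Augmenting path W5→J2 (+1); matched 4.
Augmenting path W2→J4→W1→J6 (+1); matched 5.
No augmenting path remains; maximum matching = 5.
König certificate: {W1, W3, W4, W5, J4} is a vertex cover of size 5 (every listed pair touches it), so no matching can be larger.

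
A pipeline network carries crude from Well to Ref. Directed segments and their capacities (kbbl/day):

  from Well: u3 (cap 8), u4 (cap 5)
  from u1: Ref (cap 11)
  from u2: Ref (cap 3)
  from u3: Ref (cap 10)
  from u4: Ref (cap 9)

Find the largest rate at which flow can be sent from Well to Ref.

13

Augment Well→u3→Ref: bottleneck 8, flow now 8.
Augment Well→u4→Ref: bottleneck 5, flow now 13.
No augmenting path remains; maximum flow = 13.
In the residual graph, reachable from Well: {Well}.
Min-cut edges: Well→u3 (8), Well→u4 (5); capacity 8 + 5 = 13.
This cut is saturated, so no flow can exceed 13.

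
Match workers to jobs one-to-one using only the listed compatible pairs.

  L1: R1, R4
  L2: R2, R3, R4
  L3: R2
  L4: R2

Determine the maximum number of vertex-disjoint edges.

3

Unit-capacity flow: source→left, listed edges, right→sink; max matching = max flow.
Augmenting path L1→R1 (+1); matched 1.
Augmenting path L2→R2 (+1); matched 2.
Augmenting path L3→R2→L2→R3 (+1); matched 3.
No augmenting path remains; maximum matching = 3.
König certificate: {L1, L2, R2} is a vertex cover of size 3 (every listed pair touches it), so no matching can be larger.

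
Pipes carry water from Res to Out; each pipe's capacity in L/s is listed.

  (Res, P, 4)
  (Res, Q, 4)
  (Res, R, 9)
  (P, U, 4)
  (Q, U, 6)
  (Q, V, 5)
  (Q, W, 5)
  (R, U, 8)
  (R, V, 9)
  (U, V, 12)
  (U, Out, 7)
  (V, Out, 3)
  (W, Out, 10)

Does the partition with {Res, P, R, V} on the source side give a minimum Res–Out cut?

Given cut capacity: 4 + 4 + 8 + 3 = 19.
Augment Res→P→U→Out: bottleneck 4, flow now 4.
Augment Res→Q→U→Out: bottleneck 3, flow now 7.
Augment Res→Q→V→Out: bottleneck 1, flow now 8.
Augment Res→R→V→Out: bottleneck 2, flow now 10.
Augment Res→R→U→Q→W→Out: bottleneck 3, flow now 13. (uses reverse residual edge)
Augment Res→R→V→Q→W→Out: bottleneck 1, flow now 14. (uses reverse residual edge)
No augmenting path remains; maximum flow = 14.
In the residual graph, reachable from Res: {Res, P, R, U, V}.
Min-cut edges: Res→Q (4), U→Out (7), V→Out (3); capacity 4 + 7 + 3 = 14.
Cut capacity 19 exceeds the max flow 14, so it is not minimum.

No — its capacity is 19, but the minimum cut has capacity 14.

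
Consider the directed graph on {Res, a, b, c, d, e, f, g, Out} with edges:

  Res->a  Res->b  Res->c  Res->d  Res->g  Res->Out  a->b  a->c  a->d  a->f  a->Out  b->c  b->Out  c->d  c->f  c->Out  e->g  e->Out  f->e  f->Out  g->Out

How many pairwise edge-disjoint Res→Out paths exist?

Assign every edge capacity 1; by Menger, the answer equals the max flow.
Path Res→Out (+1); total 1.
Path Res→a→Out (+1); total 2.
Path Res→b→Out (+1); total 3.
Path Res→c→Out (+1); total 4.
Path Res→g→Out (+1); total 5.
No residual Res→Out path; max flow = 5.
Certifying cut of size 5: {Res→Out, Res→a, Res→b, Res→c, Res→g}.

5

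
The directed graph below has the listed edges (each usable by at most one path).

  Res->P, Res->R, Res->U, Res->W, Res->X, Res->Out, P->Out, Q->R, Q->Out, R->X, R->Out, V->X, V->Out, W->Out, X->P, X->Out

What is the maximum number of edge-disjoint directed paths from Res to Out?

5

Assign every edge capacity 1; by Menger, the answer equals the max flow.
Path Res→Out (+1); total 1.
Path Res→P→Out (+1); total 2.
Path Res→R→Out (+1); total 3.
Path Res→W→Out (+1); total 4.
Path Res→X→Out (+1); total 5.
No residual Res→Out path; max flow = 5.
Certifying cut of size 5: {Res→Out, Res→P, Res→R, Res→W, Res→X}.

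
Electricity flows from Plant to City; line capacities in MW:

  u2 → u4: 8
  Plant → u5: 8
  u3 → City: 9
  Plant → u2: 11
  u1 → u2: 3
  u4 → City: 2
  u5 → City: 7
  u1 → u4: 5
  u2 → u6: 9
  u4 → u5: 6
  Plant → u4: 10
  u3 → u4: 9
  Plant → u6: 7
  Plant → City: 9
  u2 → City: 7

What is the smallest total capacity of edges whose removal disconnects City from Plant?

25

Augment Plant→City: bottleneck 9, flow now 9.
Augment Plant→u2→City: bottleneck 7, flow now 16.
Augment Plant→u4→City: bottleneck 2, flow now 18.
Augment Plant→u5→City: bottleneck 7, flow now 25.
No augmenting path remains; maximum flow = 25.
By max-flow min-cut, the minimum cut capacity equals the max flow.
In the residual graph, reachable from Plant: {Plant, u2, u4, u5, u6}.
Min-cut edges: Plant→City (9), u2→City (7), u4→City (2), u5→City (7); capacity 9 + 7 + 2 + 7 = 25.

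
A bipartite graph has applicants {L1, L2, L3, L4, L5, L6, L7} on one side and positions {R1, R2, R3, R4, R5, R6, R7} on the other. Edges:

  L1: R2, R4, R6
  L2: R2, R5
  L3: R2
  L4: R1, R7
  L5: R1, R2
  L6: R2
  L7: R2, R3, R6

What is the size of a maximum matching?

6

Unit-capacity flow: source→left, listed edges, right→sink; max matching = max flow.
Augmenting path L1→R2 (+1); matched 1.
Augmenting path L2→R5 (+1); matched 2.
Augmenting path L4→R1 (+1); matched 3.
Augmenting path L7→R3 (+1); matched 4.
Augmenting path L3→R2→L1→R4 (+1); matched 5.
Augmenting path L5→R1→L4→R7 (+1); matched 6.
No augmenting path remains; maximum matching = 6.
König certificate: {L1, L2, L4, L5, L7, R2} is a vertex cover of size 6 (every listed pair touches it), so no matching can be larger.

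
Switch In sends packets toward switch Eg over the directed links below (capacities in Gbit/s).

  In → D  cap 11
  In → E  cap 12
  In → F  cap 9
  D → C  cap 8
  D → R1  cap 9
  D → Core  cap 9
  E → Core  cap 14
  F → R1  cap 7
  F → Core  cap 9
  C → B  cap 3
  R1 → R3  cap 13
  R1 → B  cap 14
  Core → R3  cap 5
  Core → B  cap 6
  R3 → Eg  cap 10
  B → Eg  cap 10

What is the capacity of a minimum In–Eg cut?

20

Augment In→D→C→B→Eg: bottleneck 3, flow now 3.
Augment In→D→R1→R3→Eg: bottleneck 8, flow now 11.
Augment In→E→Core→R3→Eg: bottleneck 2, flow now 13.
Augment In→E→Core→B→Eg: bottleneck 6, flow now 19.
Augment In→F→R1→B→Eg: bottleneck 1, flow now 20.
No augmenting path remains; maximum flow = 20.
By max-flow min-cut, the minimum cut capacity equals the max flow.
In the residual graph, reachable from In: {In, D, E, F, C, R1, Core, R3, B}.
Min-cut edges: R3→Eg (10), B→Eg (10); capacity 10 + 10 = 20.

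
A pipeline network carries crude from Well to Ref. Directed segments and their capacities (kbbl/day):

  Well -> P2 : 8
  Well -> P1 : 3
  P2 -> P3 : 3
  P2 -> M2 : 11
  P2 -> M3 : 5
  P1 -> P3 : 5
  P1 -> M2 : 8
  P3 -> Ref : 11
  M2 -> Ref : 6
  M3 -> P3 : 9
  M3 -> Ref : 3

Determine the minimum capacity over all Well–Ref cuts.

11

Augment Well→P2→P3→Ref: bottleneck 3, flow now 3.
Augment Well→P2→M2→Ref: bottleneck 5, flow now 8.
Augment Well→P1→P3→Ref: bottleneck 3, flow now 11.
No augmenting path remains; maximum flow = 11.
By max-flow min-cut, the minimum cut capacity equals the max flow.
In the residual graph, reachable from Well: {Well}.
Min-cut edges: Well→P2 (8), Well→P1 (3); capacity 8 + 3 = 11.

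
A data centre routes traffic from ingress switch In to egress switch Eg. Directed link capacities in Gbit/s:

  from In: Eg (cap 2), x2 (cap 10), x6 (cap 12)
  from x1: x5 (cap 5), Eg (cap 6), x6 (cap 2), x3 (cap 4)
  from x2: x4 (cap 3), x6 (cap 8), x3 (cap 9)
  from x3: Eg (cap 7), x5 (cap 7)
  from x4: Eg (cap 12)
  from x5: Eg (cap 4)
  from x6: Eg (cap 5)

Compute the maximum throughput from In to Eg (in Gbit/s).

Augment In→Eg: bottleneck 2, flow now 2.
Augment In→x6→Eg: bottleneck 5, flow now 7.
Augment In→x2→x3→Eg: bottleneck 7, flow now 14.
Augment In→x2→x4→Eg: bottleneck 3, flow now 17.
No augmenting path remains; maximum flow = 17.
In the residual graph, reachable from In: {In, x6}.
Min-cut edges: In→x2 (10), In→Eg (2), x6→Eg (5); capacity 10 + 2 + 5 = 17.
This cut is saturated, so no flow can exceed 17.

17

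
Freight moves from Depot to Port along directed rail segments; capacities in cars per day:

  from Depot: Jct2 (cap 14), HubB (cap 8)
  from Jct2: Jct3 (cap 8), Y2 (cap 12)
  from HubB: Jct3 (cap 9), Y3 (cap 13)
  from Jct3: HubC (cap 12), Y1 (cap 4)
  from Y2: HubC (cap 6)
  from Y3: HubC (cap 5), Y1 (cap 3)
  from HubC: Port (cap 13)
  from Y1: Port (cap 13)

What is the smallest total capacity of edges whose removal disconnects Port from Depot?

20

Augment Depot→Jct2→Jct3→HubC→Port: bottleneck 8, flow now 8.
Augment Depot→Jct2→Y2→HubC→Port: bottleneck 5, flow now 13.
Augment Depot→HubB→Jct3→Y1→Port: bottleneck 4, flow now 17.
Augment Depot→HubB→Y3→Y1→Port: bottleneck 3, flow now 20.
No augmenting path remains; maximum flow = 20.
By max-flow min-cut, the minimum cut capacity equals the max flow.
In the residual graph, reachable from Depot: {Depot, Jct2, HubB, Jct3, Y2, Y3, HubC}.
Min-cut edges: Jct3→Y1 (4), Y3→Y1 (3), HubC→Port (13); capacity 4 + 3 + 13 = 20.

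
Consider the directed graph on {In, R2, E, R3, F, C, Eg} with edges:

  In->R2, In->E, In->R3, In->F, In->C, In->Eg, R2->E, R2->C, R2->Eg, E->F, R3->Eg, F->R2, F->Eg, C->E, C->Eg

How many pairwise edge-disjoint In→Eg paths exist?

Assign every edge capacity 1; by Menger, the answer equals the max flow.
Path In→Eg (+1); total 1.
Path In→R2→Eg (+1); total 2.
Path In→R3→Eg (+1); total 3.
Path In→F→Eg (+1); total 4.
Path In→C→Eg (+1); total 5.
No residual In→Eg path; max flow = 5.
Certifying cut of size 5: {C→Eg, F→Eg, In→Eg, In→R3, R2→Eg}.

5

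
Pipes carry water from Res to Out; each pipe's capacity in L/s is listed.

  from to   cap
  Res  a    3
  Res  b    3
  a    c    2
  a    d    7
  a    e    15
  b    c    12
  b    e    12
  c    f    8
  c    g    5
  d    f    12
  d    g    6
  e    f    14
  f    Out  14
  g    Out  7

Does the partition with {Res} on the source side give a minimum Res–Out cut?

Given cut capacity: 3 + 3 = 6.
Augment Res→a→c→f→Out: bottleneck 2, flow now 2.
Augment Res→a→d→f→Out: bottleneck 1, flow now 3.
Augment Res→b→c→f→Out: bottleneck 3, flow now 6.
No augmenting path remains; maximum flow = 6.
Cut capacity 6 equals the max flow, so it is a minimum cut.

Yes — it is a minimum cut (capacity 6).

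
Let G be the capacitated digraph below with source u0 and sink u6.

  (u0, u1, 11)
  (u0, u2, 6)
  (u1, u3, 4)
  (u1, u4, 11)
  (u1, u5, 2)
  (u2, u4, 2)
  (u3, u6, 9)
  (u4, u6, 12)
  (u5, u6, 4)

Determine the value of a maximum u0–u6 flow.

13

Augment u0→u1→u3→u6: bottleneck 4, flow now 4.
Augment u0→u1→u4→u6: bottleneck 7, flow now 11.
Augment u0→u2→u4→u6: bottleneck 2, flow now 13.
No augmenting path remains; maximum flow = 13.
In the residual graph, reachable from u0: {u0, u2}.
Min-cut edges: u0→u1 (11), u2→u4 (2); capacity 11 + 2 = 13.
This cut is saturated, so no flow can exceed 13.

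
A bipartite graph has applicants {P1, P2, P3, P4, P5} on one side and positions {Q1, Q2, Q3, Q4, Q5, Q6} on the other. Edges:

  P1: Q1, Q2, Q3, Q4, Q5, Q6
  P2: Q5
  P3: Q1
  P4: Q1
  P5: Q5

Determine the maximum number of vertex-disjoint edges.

Unit-capacity flow: source→left, listed edges, right→sink; max matching = max flow.
Augmenting path P1→Q1 (+1); matched 1.
Augmenting path P2→Q5 (+1); matched 2.
Augmenting path P3→Q1→P1→Q2 (+1); matched 3.
No augmenting path remains; maximum matching = 3.
König certificate: {P1, Q1, Q5} is a vertex cover of size 3 (every listed pair touches it), so no matching can be larger.

3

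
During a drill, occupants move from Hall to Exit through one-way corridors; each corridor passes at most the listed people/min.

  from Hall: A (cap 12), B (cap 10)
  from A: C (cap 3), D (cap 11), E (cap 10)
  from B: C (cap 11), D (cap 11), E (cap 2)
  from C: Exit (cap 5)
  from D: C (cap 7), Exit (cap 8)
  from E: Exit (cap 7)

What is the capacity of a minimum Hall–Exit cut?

Augment Hall→A→C→Exit: bottleneck 3, flow now 3.
Augment Hall→A→D→Exit: bottleneck 8, flow now 11.
Augment Hall→A→E→Exit: bottleneck 1, flow now 12.
Augment Hall→B→C→Exit: bottleneck 2, flow now 14.
Augment Hall→B→E→Exit: bottleneck 2, flow now 16.
Augment Hall→B→C→A→E→Exit: bottleneck 3, flow now 19. (uses reverse residual edge)
Augment Hall→B→D→A→E→Exit: bottleneck 1, flow now 20. (uses reverse residual edge)
No augmenting path remains; maximum flow = 20.
By max-flow min-cut, the minimum cut capacity equals the max flow.
In the residual graph, reachable from Hall: {Hall, A, B, C, D, E}.
Min-cut edges: C→Exit (5), D→Exit (8), E→Exit (7); capacity 5 + 8 + 7 = 20.

20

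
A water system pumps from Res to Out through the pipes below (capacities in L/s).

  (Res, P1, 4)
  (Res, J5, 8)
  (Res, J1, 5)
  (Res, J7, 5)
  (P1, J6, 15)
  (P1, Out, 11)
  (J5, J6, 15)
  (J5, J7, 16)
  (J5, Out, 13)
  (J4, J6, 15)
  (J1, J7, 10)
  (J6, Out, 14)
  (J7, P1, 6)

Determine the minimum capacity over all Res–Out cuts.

Augment Res→P1→Out: bottleneck 4, flow now 4.
Augment Res→J5→Out: bottleneck 8, flow now 12.
Augment Res→J7→P1→Out: bottleneck 5, flow now 17.
Augment Res→J1→J7→P1→Out: bottleneck 1, flow now 18.
No augmenting path remains; maximum flow = 18.
By max-flow min-cut, the minimum cut capacity equals the max flow.
In the residual graph, reachable from Res: {Res, J1, J7}.
Min-cut edges: Res→P1 (4), Res→J5 (8), J7→P1 (6); capacity 4 + 8 + 6 = 18.

18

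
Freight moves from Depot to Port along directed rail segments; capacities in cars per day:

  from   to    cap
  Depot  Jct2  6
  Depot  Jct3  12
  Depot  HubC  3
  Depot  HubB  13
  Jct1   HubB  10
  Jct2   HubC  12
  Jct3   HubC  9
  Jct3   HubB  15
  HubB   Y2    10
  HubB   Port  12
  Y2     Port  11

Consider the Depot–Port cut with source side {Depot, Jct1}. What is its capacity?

44

Edges leaving {Depot, Jct1}: Depot→Jct2 (6), Depot→Jct3 (12), Depot→HubC (3), Depot→HubB (13), Jct1→HubB (10).
Cut capacity = 6 + 12 + 3 + 13 + 10 = 44.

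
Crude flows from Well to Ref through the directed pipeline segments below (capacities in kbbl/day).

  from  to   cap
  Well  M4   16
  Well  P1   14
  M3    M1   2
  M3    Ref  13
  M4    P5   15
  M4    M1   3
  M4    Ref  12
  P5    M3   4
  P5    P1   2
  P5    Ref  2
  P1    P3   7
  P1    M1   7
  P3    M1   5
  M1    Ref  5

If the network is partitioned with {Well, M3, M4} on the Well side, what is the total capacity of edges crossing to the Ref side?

Edges leaving {Well, M3, M4}: Well→P1 (14), M3→M1 (2), M3→Ref (13), M4→P5 (15), M4→M1 (3), M4→Ref (12).
Cut capacity = 14 + 2 + 13 + 15 + 3 + 12 = 59.

59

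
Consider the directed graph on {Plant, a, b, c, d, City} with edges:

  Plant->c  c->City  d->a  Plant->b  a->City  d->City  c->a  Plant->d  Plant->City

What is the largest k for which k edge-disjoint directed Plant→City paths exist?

3

Assign every edge capacity 1; by Menger, the answer equals the max flow.
Path Plant→City (+1); total 1.
Path Plant→c→City (+1); total 2.
Path Plant→d→City (+1); total 3.
No residual Plant→City path; max flow = 3.
Certifying cut of size 3: {Plant→City, Plant→c, Plant→d}.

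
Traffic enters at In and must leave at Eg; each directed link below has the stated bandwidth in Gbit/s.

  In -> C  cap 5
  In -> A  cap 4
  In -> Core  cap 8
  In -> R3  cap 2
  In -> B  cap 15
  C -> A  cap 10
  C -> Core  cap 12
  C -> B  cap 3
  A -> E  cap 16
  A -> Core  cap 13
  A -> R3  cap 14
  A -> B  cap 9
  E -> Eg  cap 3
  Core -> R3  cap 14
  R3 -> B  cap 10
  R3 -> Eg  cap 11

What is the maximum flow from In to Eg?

Augment In→R3→Eg: bottleneck 2, flow now 2.
Augment In→A→E→Eg: bottleneck 3, flow now 5.
Augment In→A→R3→Eg: bottleneck 1, flow now 6.
Augment In→Core→R3→Eg: bottleneck 8, flow now 14.
No augmenting path remains; maximum flow = 14.
In the residual graph, reachable from In: {In, C, A, E, Core, R3, B}.
Min-cut edges: E→Eg (3), R3→Eg (11); capacity 3 + 11 = 14.
This cut is saturated, so no flow can exceed 14.

14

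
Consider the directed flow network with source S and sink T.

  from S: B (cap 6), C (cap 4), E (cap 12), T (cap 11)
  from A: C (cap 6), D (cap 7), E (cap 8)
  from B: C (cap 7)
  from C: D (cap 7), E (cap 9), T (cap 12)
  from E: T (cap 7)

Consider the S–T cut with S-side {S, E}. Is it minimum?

Yes — it is a minimum cut (capacity 28).

Given cut capacity: 6 + 4 + 11 + 7 = 28.
Augment S→T: bottleneck 11, flow now 11.
Augment S→C→T: bottleneck 4, flow now 15.
Augment S→E→T: bottleneck 7, flow now 22.
Augment S→B→C→T: bottleneck 6, flow now 28.
No augmenting path remains; maximum flow = 28.
Cut capacity 28 equals the max flow, so it is a minimum cut.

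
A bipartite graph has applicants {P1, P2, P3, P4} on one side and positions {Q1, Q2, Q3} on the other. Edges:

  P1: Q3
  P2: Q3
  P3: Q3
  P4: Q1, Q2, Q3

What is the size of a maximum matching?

2

Unit-capacity flow: source→left, listed edges, right→sink; max matching = max flow.
Augmenting path P1→Q3 (+1); matched 1.
Augmenting path P4→Q1 (+1); matched 2.
No augmenting path remains; maximum matching = 2.
König certificate: {P4, Q3} is a vertex cover of size 2 (every listed pair touches it), so no matching can be larger.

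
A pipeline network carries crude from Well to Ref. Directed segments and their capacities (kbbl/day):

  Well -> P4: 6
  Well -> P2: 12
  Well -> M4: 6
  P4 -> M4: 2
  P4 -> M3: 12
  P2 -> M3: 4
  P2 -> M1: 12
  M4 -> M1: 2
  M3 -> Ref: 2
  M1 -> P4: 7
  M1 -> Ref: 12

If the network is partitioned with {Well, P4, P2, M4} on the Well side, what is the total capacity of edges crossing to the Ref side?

30

Edges leaving {Well, P4, P2, M4}: P4→M3 (12), P2→M3 (4), P2→M1 (12), M4→M1 (2).
Cut capacity = 12 + 4 + 12 + 2 = 30.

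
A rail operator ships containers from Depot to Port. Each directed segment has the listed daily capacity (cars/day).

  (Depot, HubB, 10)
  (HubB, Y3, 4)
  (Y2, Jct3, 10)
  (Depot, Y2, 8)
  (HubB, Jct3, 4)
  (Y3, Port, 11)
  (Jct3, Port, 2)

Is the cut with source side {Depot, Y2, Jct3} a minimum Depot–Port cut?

Given cut capacity: 10 + 2 = 12.
Augment Depot→HubB→Jct3→Port: bottleneck 2, flow now 2.
Augment Depot→HubB→Y3→Port: bottleneck 4, flow now 6.
No augmenting path remains; maximum flow = 6.
In the residual graph, reachable from Depot: {Depot, HubB, Y2, Jct3}.
Min-cut edges: HubB→Y3 (4), Jct3→Port (2); capacity 4 + 2 = 6.
Cut capacity 12 exceeds the max flow 6, so it is not minimum.

No — its capacity is 12, but the minimum cut has capacity 6.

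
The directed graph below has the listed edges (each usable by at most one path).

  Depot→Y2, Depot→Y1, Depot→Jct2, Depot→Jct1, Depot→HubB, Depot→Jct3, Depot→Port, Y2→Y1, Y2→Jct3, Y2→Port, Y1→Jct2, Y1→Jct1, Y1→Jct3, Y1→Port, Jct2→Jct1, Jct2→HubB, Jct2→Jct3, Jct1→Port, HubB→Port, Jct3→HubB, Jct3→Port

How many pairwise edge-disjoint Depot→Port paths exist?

6

Assign every edge capacity 1; by Menger, the answer equals the max flow.
Path Depot→Port (+1); total 1.
Path Depot→Y2→Port (+1); total 2.
Path Depot→Y1→Port (+1); total 3.
Path Depot→Jct1→Port (+1); total 4.
Path Depot→HubB→Port (+1); total 5.
Path Depot→Jct3→Port (+1); total 6.
No residual Depot→Port path; max flow = 6.
Certifying cut of size 6: {Depot→Port, Depot→Y1, Depot→Y2, HubB→Port, Jct1→Port, Jct3→Port}.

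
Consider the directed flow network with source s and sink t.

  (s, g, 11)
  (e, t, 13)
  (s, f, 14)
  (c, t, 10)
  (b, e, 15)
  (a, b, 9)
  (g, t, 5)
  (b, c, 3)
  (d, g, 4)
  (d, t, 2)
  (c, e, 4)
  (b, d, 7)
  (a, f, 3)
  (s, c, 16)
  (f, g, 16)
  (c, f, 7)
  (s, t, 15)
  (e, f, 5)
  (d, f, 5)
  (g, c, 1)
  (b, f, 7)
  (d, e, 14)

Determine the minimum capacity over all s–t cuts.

Augment s→t: bottleneck 15, flow now 15.
Augment s→c→t: bottleneck 10, flow now 25.
Augment s→g→t: bottleneck 5, flow now 30.
Augment s→c→e→t: bottleneck 4, flow now 34.
No augmenting path remains; maximum flow = 34.
By max-flow min-cut, the minimum cut capacity equals the max flow.
In the residual graph, reachable from s: {s, c, f, g}.
Min-cut edges: s→t (15), c→e (4), c→t (10), g→t (5); capacity 15 + 4 + 10 + 5 = 34.

34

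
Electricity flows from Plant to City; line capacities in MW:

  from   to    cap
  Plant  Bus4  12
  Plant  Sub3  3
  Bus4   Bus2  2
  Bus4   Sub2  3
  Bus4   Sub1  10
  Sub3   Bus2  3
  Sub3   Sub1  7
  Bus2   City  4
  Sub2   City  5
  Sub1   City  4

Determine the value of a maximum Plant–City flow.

Augment Plant→Bus4→Bus2→City: bottleneck 2, flow now 2.
Augment Plant→Bus4→Sub2→City: bottleneck 3, flow now 5.
Augment Plant→Bus4→Sub1→City: bottleneck 4, flow now 9.
Augment Plant→Sub3→Bus2→City: bottleneck 2, flow now 11.
No augmenting path remains; maximum flow = 11.
In the residual graph, reachable from Plant: {Plant, Bus4, Sub3, Bus2, Sub1}.
Min-cut edges: Bus4→Sub2 (3), Bus2→City (4), Sub1→City (4); capacity 3 + 4 + 4 = 11.
This cut is saturated, so no flow can exceed 11.

11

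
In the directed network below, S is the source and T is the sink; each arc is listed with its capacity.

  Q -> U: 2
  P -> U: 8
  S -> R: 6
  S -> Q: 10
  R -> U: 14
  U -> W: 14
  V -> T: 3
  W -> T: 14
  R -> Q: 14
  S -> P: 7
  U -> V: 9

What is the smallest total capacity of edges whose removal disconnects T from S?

Augment S→P→U→V→T: bottleneck 3, flow now 3.
Augment S→P→U→W→T: bottleneck 4, flow now 7.
Augment S→Q→U→W→T: bottleneck 2, flow now 9.
Augment S→R→U→W→T: bottleneck 6, flow now 15.
No augmenting path remains; maximum flow = 15.
By max-flow min-cut, the minimum cut capacity equals the max flow.
In the residual graph, reachable from S: {S, Q}.
Min-cut edges: S→P (7), S→R (6), Q→U (2); capacity 7 + 6 + 2 = 15.

15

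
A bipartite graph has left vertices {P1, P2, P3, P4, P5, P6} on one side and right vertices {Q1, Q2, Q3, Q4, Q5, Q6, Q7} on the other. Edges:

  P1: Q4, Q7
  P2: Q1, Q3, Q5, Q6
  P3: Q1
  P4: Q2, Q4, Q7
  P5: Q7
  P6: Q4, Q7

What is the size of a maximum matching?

5

Unit-capacity flow: source→left, listed edges, right→sink; max matching = max flow.
Augmenting path P1→Q4 (+1); matched 1.
Augmenting path P2→Q1 (+1); matched 2.
Augmenting path P4→Q2 (+1); matched 3.
Augmenting path P5→Q7 (+1); matched 4.
Augmenting path P3→Q1→P2→Q3 (+1); matched 5.
No augmenting path remains; maximum matching = 5.
König certificate: {P2, P3, P4, Q4, Q7} is a vertex cover of size 5 (every listed pair touches it), so no matching can be larger.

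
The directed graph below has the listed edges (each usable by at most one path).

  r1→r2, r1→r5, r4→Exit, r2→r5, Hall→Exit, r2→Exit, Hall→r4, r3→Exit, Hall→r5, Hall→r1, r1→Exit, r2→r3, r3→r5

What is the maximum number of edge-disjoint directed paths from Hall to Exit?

Assign every edge capacity 1; by Menger, the answer equals the max flow.
Path Hall→Exit (+1); total 1.
Path Hall→r1→Exit (+1); total 2.
Path Hall→r4→Exit (+1); total 3.
No residual Hall→Exit path; max flow = 3.
Certifying cut of size 3: {Hall→Exit, Hall→r1, Hall→r4}.

3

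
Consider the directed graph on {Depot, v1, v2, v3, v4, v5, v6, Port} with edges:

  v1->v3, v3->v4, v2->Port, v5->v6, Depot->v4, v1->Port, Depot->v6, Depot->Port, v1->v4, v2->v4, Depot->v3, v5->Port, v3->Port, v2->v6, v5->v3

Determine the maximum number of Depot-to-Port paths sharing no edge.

2

Assign every edge capacity 1; by Menger, the answer equals the max flow.
Path Depot→Port (+1); total 1.
Path Depot→v3→Port (+1); total 2.
No residual Depot→Port path; max flow = 2.
Certifying cut of size 2: {Depot→Port, Depot→v3}.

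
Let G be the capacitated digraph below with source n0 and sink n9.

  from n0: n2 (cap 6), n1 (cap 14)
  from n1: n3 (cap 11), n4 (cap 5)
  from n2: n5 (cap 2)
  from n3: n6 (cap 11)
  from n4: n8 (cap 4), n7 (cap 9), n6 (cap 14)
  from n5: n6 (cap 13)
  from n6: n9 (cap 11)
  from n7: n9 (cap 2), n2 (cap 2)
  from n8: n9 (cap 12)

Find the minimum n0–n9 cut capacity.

16

Augment n0→n1→n3→n6→n9: bottleneck 11, flow now 11.
Augment n0→n1→n4→n7→n9: bottleneck 2, flow now 13.
Augment n0→n1→n4→n8→n9: bottleneck 1, flow now 14.
Augment n0→n2→n5→n6→n3→n1→n4→n8→n9: bottleneck 2, flow now 16. (uses reverse residual edge)
No augmenting path remains; maximum flow = 16.
By max-flow min-cut, the minimum cut capacity equals the max flow.
In the residual graph, reachable from n0: {n0, n2}.
Min-cut edges: n0→n1 (14), n2→n5 (2); capacity 14 + 2 = 16.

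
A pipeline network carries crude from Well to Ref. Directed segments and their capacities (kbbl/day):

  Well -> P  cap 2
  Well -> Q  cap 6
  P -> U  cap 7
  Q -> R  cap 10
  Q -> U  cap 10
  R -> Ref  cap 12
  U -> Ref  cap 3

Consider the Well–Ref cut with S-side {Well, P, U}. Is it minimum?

Given cut capacity: 6 + 3 = 9.
Augment Well→P→U→Ref: bottleneck 2, flow now 2.
Augment Well→Q→R→Ref: bottleneck 6, flow now 8.
No augmenting path remains; maximum flow = 8.
In the residual graph, reachable from Well: {Well}.
Min-cut edges: Well→P (2), Well→Q (6); capacity 2 + 6 = 8.
Cut capacity 9 exceeds the max flow 8, so it is not minimum.

No — its capacity is 9, but the minimum cut has capacity 8.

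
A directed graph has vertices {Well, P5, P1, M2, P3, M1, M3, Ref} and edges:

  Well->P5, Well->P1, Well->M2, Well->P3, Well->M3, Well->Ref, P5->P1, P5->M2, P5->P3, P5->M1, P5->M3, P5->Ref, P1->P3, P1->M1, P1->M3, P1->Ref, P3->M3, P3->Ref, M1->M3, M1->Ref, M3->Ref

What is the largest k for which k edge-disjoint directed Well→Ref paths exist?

5

Assign every edge capacity 1; by Menger, the answer equals the max flow.
Path Well→Ref (+1); total 1.
Path Well→P5→Ref (+1); total 2.
Path Well→P1→Ref (+1); total 3.
Path Well→P3→Ref (+1); total 4.
Path Well→M3→Ref (+1); total 5.
No residual Well→Ref path; max flow = 5.
Certifying cut of size 5: {Well→M3, Well→P1, Well→P3, Well→P5, Well→Ref}.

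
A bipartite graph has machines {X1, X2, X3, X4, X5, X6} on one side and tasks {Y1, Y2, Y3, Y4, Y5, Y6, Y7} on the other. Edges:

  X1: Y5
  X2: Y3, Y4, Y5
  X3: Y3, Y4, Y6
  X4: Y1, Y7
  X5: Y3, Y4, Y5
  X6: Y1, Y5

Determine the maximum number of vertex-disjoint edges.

Unit-capacity flow: source→left, listed edges, right→sink; max matching = max flow.
Augmenting path X1→Y5 (+1); matched 1.
Augmenting path X2→Y3 (+1); matched 2.
Augmenting path X3→Y4 (+1); matched 3.
Augmenting path X4→Y1 (+1); matched 4.
Augmenting path X5→Y4→X3→Y6 (+1); matched 5.
Augmenting path X6→Y1→X4→Y7 (+1); matched 6.
No augmenting path remains; maximum matching = 6.
König certificate: {X1, X2, X3, X4, X5, X6} is a vertex cover of size 6 (every listed pair touches it), so no matching can be larger.

6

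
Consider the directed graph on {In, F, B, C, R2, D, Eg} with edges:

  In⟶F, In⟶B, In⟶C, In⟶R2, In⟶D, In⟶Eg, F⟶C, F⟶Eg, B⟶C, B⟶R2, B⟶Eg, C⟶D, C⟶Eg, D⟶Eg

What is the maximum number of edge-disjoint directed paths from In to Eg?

Assign every edge capacity 1; by Menger, the answer equals the max flow.
Path In→Eg (+1); total 1.
Path In→F→Eg (+1); total 2.
Path In→B→Eg (+1); total 3.
Path In→C→Eg (+1); total 4.
Path In→D→Eg (+1); total 5.
No residual In→Eg path; max flow = 5.
Certifying cut of size 5: {In→B, In→C, In→D, In→Eg, In→F}.

5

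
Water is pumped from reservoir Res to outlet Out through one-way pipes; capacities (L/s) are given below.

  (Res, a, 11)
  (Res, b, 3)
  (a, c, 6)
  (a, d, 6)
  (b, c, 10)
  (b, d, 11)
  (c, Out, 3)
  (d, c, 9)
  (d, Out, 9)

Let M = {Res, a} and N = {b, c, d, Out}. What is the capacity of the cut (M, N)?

15

Edges leaving {Res, a}: Res→b (3), a→c (6), a→d (6).
Cut capacity = 3 + 6 + 6 = 15.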